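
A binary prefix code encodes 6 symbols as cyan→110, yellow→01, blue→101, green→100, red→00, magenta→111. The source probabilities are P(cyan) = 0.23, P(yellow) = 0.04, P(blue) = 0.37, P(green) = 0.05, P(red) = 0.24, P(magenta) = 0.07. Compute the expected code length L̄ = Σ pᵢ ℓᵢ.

L̄ = Σ pᵢ·ℓᵢ = 0.23·3 + 0.04·2 + 0.37·3 + 0.05·3 + 0.24·2 + 0.07·3 = 2.72 bits/symbol.

2.72 bits/symbol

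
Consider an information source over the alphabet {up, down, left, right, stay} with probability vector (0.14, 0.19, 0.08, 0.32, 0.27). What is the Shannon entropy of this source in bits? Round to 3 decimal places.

H = −Σ pᵢ log₂ pᵢ.
−0.14·log₂(0.14) = 0.3971
−0.19·log₂(0.19) = 0.4552
−0.08·log₂(0.08) = 0.2915
−0.32·log₂(0.32) = 0.5260
−0.27·log₂(0.27) = 0.5100
Sum ≈ 2.1799 → 2.180 bits.

2.180 bits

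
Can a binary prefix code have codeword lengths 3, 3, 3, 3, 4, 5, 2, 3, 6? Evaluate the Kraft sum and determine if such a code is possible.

With common denominator 2^6 = 64: Σ 2^(−ℓᵢ) = 8/64 + 8/64 + 8/64 + 8/64 + 4/64 + 2/64 + 16/64 + 8/64 + 1/64 = 63/64 = 0.984375.
Kraft's inequality requires Σ ≤ 1; here Σ = 0.984375 ≤ 1, so such a prefix code exists.

0.984375; yes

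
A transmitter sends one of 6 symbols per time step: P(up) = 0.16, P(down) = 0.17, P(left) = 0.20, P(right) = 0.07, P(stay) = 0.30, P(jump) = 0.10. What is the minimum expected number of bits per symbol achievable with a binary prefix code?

2.5 bits/symbol

Repeatedly combine the two least-probable nodes; the expected code length is the sum of the merged weights.
merge 7/100 + 1/10 → 17/100
merge 4/25 + 17/100 → 33/100
merge 17/100 + 1/5 → 37/100
merge 3/10 + 33/100 → 63/100
merge 37/100 + 63/100 → 1
L = 17/100 + 33/100 + 37/100 + 63/100 + 1 = 5/2 = 2.5 bits/symbol.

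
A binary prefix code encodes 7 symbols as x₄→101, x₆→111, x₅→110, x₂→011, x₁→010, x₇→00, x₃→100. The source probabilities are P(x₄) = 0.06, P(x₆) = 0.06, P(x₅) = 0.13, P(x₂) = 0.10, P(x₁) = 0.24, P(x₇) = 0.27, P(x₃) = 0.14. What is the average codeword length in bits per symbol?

2.73 bits/symbol

L̄ = Σ pᵢ·ℓᵢ = 0.06·3 + 0.06·3 + 0.13·3 + 0.10·3 + 0.24·3 + 0.27·2 + 0.14·3 = 2.73 bits/symbol.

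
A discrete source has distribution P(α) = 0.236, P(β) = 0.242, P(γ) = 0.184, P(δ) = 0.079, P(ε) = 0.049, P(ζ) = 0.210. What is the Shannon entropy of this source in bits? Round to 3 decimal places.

H = −Σ pᵢ log₂ pᵢ.
−0.236·log₂(0.236) = 0.4916
−0.242·log₂(0.242) = 0.4954
−0.184·log₂(0.184) = 0.4494
−0.079·log₂(0.079) = 0.2893
−0.049·log₂(0.049) = 0.2132
−0.210·log₂(0.210) = 0.4728
Sum ≈ 2.4117 → 2.412 bits.

2.412 bits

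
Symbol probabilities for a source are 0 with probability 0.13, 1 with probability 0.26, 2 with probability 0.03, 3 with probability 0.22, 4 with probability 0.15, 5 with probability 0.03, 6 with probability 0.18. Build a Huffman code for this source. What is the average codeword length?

Repeatedly combine the two least-probable nodes; the expected code length is the sum of the merged weights.
merge 3/100 + 3/100 → 3/50
merge 3/50 + 13/100 → 19/100
merge 3/20 + 9/50 → 33/100
merge 19/100 + 11/50 → 41/100
merge 13/50 + 33/100 → 59/100
merge 41/100 + 59/100 → 1
L = 3/50 + 19/100 + 33/100 + 41/100 + 59/100 + 1 = 129/50 = 2.58 bits/symbol.

2.58 bits/symbol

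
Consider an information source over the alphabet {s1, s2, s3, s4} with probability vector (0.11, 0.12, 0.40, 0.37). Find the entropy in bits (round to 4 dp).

1.7769 bits

H = −Σ pᵢ log₂ pᵢ.
−0.11·log₂(0.11) = 0.3503
−0.12·log₂(0.12) = 0.3671
−0.40·log₂(0.40) = 0.5288
−0.37·log₂(0.37) = 0.5307
Sum ≈ 1.7769 → 1.7769 bits.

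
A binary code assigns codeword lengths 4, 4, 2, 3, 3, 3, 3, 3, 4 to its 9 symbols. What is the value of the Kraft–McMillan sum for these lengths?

1.0625

With common denominator 2^4 = 16: Σ 2^(−ℓᵢ) = 1/16 + 1/16 + 4/16 + 2/16 + 2/16 + 2/16 + 2/16 + 2/16 + 1/16 = 17/16 = 1.0625.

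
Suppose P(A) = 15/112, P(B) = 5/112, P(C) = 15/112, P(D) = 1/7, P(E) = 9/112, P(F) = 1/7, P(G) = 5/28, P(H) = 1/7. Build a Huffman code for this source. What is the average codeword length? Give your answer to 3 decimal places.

Repeatedly combine the two least-probable nodes; the expected code length is the sum of the merged weights.
merge 5/112 + 9/112 → 1/8
merge 1/8 + 15/112 → 29/112
merge 15/112 + 1/7 → 31/112
merge 1/7 + 1/7 → 2/7
merge 5/28 + 29/112 → 7/16
merge 31/112 + 2/7 → 9/16
merge 7/16 + 9/16 → 1
L = 1/8 + 29/112 + 31/112 + 2/7 + 7/16 + 9/16 + 1 = 165/56 ≈ 2.946 bits/symbol.

2.946 bits/symbol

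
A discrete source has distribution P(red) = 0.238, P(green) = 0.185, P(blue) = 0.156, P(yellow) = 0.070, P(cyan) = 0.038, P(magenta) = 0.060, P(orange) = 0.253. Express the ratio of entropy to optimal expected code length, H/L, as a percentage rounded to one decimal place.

98.6%

Entropy H = −Σ p log₂ p ≈ 2.5544 bits.
Huffman merges: 19/500+3/50→49/500; 7/100+49/500→21/125; 39/250+21/125→81/250; 37/200+119/500→423/1000; 253/1000+81/250→577/1000; 423/1000+577/1000→1. L = 259/100 ≈ 2.5900.
Efficiency = H/L = 2.5544/2.5900 = 98.6%.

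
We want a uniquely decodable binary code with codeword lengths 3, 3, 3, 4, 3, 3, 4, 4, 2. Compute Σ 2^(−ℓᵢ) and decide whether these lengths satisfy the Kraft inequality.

1.0625; no

With common denominator 2^4 = 16: Σ 2^(−ℓᵢ) = 2/16 + 2/16 + 2/16 + 1/16 + 2/16 + 2/16 + 1/16 + 1/16 + 4/16 = 17/16 = 1.0625.
Kraft's inequality requires Σ ≤ 1; here Σ = 1.0625 > 1, so no such prefix code exists.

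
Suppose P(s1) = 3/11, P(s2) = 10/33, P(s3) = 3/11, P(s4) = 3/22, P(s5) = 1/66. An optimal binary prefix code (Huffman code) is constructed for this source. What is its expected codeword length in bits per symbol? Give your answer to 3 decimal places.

2.152 bits/symbol

Repeatedly combine the two least-probable nodes; the expected code length is the sum of the merged weights.
merge 1/66 + 3/22 → 5/33
merge 5/33 + 3/11 → 14/33
merge 3/11 + 10/33 → 19/33
merge 14/33 + 19/33 → 1
L = 5/33 + 14/33 + 19/33 + 1 = 71/33 ≈ 2.152 bits/symbol.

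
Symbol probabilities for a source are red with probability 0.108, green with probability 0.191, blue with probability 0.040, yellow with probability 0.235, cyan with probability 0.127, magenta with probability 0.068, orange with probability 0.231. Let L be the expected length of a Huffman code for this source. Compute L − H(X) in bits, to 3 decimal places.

Entropy H = −Σ p log₂ p ≈ 2.6098 bits.
Huffman merges: 1/25+17/250→27/250; 27/250+27/250→27/125; 127/1000+191/1000→159/500; 27/125+231/1000→447/1000; 47/200+159/500→553/1000; 447/1000+553/1000→1. L = 1321/500 ≈ 2.6420.
L − H = 2.6420 − 2.6098 = 0.032 bits.

0.032 bits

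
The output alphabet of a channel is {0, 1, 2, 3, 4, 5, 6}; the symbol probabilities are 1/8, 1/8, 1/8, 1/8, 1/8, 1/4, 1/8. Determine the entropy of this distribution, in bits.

2.75 bits

Each probability is a power of 1/2, so log₂(1/p) is an integer.
H = Σ p·log₂(1/p) = 1/8·3 + 1/8·3 + 1/8·3 + 1/8·3 + 1/8·3 + 1/4·2 + 1/8·3 = 2.75 bits.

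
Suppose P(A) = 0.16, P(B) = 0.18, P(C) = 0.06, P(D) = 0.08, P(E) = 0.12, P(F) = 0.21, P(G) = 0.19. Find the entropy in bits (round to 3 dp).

2.698 bits

H = −Σ pᵢ log₂ pᵢ.
−0.16·log₂(0.16) = 0.4230
−0.18·log₂(0.18) = 0.4453
−0.06·log₂(0.06) = 0.2435
−0.08·log₂(0.08) = 0.2915
−0.12·log₂(0.12) = 0.3671
−0.21·log₂(0.21) = 0.4728
−0.19·log₂(0.19) = 0.4552
Sum ≈ 2.6985 → 2.698 bits.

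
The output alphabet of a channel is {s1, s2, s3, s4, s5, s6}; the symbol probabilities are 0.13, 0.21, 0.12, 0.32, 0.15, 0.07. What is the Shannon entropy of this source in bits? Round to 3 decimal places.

H = −Σ pᵢ log₂ pᵢ.
−0.13·log₂(0.13) = 0.3826
−0.21·log₂(0.21) = 0.4728
−0.12·log₂(0.12) = 0.3671
−0.32·log₂(0.32) = 0.5260
−0.15·log₂(0.15) = 0.4105
−0.07·log₂(0.07) = 0.2686
Sum ≈ 2.4277 → 2.428 bits.

2.428 bits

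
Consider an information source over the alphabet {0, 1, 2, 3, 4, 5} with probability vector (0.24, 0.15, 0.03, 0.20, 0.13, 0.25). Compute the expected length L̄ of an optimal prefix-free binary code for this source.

Repeatedly combine the two least-probable nodes; the expected code length is the sum of the merged weights.
merge 3/100 + 13/100 → 4/25
merge 3/20 + 4/25 → 31/100
merge 1/5 + 6/25 → 11/25
merge 1/4 + 31/100 → 14/25
merge 11/25 + 14/25 → 1
L = 4/25 + 31/100 + 11/25 + 14/25 + 1 = 247/100 = 2.47 bits/symbol.

2.47 bits/symbol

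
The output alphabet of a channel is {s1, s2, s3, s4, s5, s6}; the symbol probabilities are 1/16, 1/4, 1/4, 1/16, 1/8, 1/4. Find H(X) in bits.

Each probability is a power of 1/2, so log₂(1/p) is an integer.
H = Σ p·log₂(1/p) = 1/16·4 + 1/4·2 + 1/4·2 + 1/16·4 + 1/8·3 + 1/4·2 = 2.375 bits.

2.375 bits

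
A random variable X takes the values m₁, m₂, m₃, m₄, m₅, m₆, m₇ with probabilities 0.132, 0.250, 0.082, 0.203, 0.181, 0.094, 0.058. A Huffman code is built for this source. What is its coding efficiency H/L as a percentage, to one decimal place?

98.8%

Entropy H = −Σ p log₂ p ≈ 2.6537 bits.
Huffman merges: 29/500+41/500→7/50; 47/500+33/250→113/500; 7/50+181/1000→321/1000; 203/1000+113/500→429/1000; 1/4+321/1000→571/1000; 429/1000+571/1000→1. L = 2687/1000 ≈ 2.6870.
Efficiency = H/L = 2.6537/2.6870 = 98.8%.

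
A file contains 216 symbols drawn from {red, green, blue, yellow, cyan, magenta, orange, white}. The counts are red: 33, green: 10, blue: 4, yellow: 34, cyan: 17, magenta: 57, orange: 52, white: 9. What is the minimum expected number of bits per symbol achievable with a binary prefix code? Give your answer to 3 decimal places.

2.662 bits/symbol

Probabilities are the counts divided by 216.
Repeatedly combine the two least-probable nodes; the expected code length is the sum of the merged weights.
merge 1/54 + 1/24 → 13/216
merge 5/108 + 13/216 → 23/216
merge 17/216 + 23/216 → 5/27
merge 11/72 + 17/108 → 67/216
merge 5/27 + 13/54 → 23/54
merge 19/72 + 67/216 → 31/54
merge 23/54 + 31/54 → 1
L = 13/216 + 23/216 + 5/27 + 67/216 + 23/54 + 31/54 + 1 = 575/216 ≈ 2.662 bits/symbol.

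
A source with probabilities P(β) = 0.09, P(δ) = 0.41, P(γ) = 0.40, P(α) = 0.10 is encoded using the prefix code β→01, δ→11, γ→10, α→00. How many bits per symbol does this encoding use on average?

L̄ = Σ pᵢ·ℓᵢ = 0.09·2 + 0.41·2 + 0.40·2 + 0.10·2 = 2 bits/symbol.

2 bits/symbol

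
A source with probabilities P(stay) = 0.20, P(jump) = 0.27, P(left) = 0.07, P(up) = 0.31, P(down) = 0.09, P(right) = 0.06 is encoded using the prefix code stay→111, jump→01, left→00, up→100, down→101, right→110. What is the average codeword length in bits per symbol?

L̄ = Σ pᵢ·ℓᵢ = 0.20·3 + 0.27·2 + 0.07·2 + 0.31·3 + 0.09·3 + 0.06·3 = 2.66 bits/symbol.

2.66 bits/symbol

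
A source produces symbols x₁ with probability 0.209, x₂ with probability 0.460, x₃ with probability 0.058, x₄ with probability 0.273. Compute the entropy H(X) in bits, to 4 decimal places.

H = −Σ pᵢ log₂ pᵢ.
−0.209·log₂(0.209) = 0.4720
−0.460·log₂(0.460) = 0.5153
−0.058·log₂(0.058) = 0.2383
−0.273·log₂(0.273) = 0.5113
Sum ≈ 1.7369 → 1.7369 bits.

1.7369 bits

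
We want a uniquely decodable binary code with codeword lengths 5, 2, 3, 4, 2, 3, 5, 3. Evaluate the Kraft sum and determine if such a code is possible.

With common denominator 2^5 = 32: Σ 2^(−ℓᵢ) = 1/32 + 8/32 + 4/32 + 2/32 + 8/32 + 4/32 + 1/32 + 4/32 = 32/32 = 1.
Kraft's inequality requires Σ ≤ 1; here Σ = 1 ≤ 1, so such a prefix code exists.

1; yes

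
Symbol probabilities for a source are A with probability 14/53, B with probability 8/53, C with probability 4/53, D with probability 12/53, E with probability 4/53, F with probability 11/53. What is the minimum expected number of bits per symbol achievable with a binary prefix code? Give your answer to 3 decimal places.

Repeatedly combine the two least-probable nodes; the expected code length is the sum of the merged weights.
merge 4/53 + 4/53 → 8/53
merge 8/53 + 8/53 → 16/53
merge 11/53 + 12/53 → 23/53
merge 14/53 + 16/53 → 30/53
merge 23/53 + 30/53 → 1
L = 8/53 + 16/53 + 23/53 + 30/53 + 1 = 130/53 ≈ 2.453 bits/symbol.

2.453 bits/symbol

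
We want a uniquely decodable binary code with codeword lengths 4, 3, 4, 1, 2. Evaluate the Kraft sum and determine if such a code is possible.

1; yes

With common denominator 2^4 = 16: Σ 2^(−ℓᵢ) = 1/16 + 2/16 + 1/16 + 8/16 + 4/16 = 16/16 = 1.
Kraft's inequality requires Σ ≤ 1; here Σ = 1 ≤ 1, so such a prefix code exists.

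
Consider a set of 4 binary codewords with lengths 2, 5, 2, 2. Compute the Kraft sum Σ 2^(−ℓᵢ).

0.78125

With common denominator 2^5 = 32: Σ 2^(−ℓᵢ) = 8/32 + 1/32 + 8/32 + 8/32 = 25/32 = 0.78125.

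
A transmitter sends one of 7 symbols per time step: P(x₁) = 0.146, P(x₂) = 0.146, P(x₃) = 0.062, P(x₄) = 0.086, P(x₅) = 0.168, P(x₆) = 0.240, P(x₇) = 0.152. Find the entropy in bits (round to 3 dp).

H = −Σ pᵢ log₂ pᵢ.
−0.146·log₂(0.146) = 0.4053
−0.146·log₂(0.146) = 0.4053
−0.062·log₂(0.062) = 0.2487
−0.086·log₂(0.086) = 0.3044
−0.168·log₂(0.168) = 0.4323
−0.240·log₂(0.240) = 0.4941
−0.152·log₂(0.152) = 0.4131
Sum ≈ 2.7033 → 2.703 bits.

2.703 bits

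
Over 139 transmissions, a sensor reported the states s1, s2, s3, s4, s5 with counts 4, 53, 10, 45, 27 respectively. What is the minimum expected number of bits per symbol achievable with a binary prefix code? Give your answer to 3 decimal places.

Probabilities are the counts divided by 139.
Repeatedly combine the two least-probable nodes; the expected code length is the sum of the merged weights.
merge 4/139 + 10/139 → 14/139
merge 14/139 + 27/139 → 41/139
merge 41/139 + 45/139 → 86/139
merge 53/139 + 86/139 → 1
L = 14/139 + 41/139 + 86/139 + 1 = 280/139 ≈ 2.014 bits/symbol.

2.014 bits/symbol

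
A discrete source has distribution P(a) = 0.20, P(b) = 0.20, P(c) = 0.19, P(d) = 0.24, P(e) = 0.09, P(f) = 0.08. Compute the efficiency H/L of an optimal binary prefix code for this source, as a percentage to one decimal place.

Entropy H = −Σ p log₂ p ≈ 2.4823 bits.
Huffman merges: 2/25+9/100→17/100; 17/100+19/100→9/25; 1/5+1/5→2/5; 6/25+9/25→3/5; 2/5+3/5→1. L = 253/100 ≈ 2.5300.
Efficiency = H/L = 2.4823/2.5300 = 98.1%.

98.1%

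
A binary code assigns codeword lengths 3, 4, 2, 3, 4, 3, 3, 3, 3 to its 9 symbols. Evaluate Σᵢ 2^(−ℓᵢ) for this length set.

With common denominator 2^4 = 16: Σ 2^(−ℓᵢ) = 2/16 + 1/16 + 4/16 + 2/16 + 1/16 + 2/16 + 2/16 + 2/16 + 2/16 = 18/16 = 1.125.

1.125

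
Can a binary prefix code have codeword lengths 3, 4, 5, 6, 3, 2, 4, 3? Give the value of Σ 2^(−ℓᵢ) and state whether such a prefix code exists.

With common denominator 2^6 = 64: Σ 2^(−ℓᵢ) = 8/64 + 4/64 + 2/64 + 1/64 + 8/64 + 16/64 + 4/64 + 8/64 = 51/64 = 0.796875.
Kraft's inequality requires Σ ≤ 1; here Σ = 0.796875 ≤ 1, so such a prefix code exists.

0.796875; yes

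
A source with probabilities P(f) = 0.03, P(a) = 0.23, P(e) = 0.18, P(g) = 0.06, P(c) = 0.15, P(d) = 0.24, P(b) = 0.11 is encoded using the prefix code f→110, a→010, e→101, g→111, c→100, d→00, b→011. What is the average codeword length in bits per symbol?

L̄ = Σ pᵢ·ℓᵢ = 0.03·3 + 0.23·3 + 0.18·3 + 0.06·3 + 0.15·3 + 0.24·2 + 0.11·3 = 2.76 bits/symbol.

2.76 bits/symbol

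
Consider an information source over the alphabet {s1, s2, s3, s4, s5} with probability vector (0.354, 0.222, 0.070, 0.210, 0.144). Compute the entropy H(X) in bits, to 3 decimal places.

2.156 bits

H = −Σ pᵢ log₂ pᵢ.
−0.354·log₂(0.354) = 0.5304
−0.222·log₂(0.222) = 0.4820
−0.070·log₂(0.070) = 0.2686
−0.210·log₂(0.210) = 0.4728
−0.144·log₂(0.144) = 0.4026
Sum ≈ 2.1564 → 2.156 bits.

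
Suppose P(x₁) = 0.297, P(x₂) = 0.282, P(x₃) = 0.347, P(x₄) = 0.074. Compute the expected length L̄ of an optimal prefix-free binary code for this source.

Repeatedly combine the two least-probable nodes; the expected code length is the sum of the merged weights.
merge 37/500 + 141/500 → 89/250
merge 297/1000 + 347/1000 → 161/250
merge 89/250 + 161/250 → 1
L = 89/250 + 161/250 + 1 = 2 bits/symbol.

2 bits/symbol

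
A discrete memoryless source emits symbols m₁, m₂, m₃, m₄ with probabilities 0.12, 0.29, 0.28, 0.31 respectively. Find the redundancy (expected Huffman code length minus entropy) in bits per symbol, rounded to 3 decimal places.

Entropy H = −Σ p log₂ p ≈ 1.9230 bits.
Huffman merges: 3/25+7/25→2/5; 29/100+31/100→3/5; 2/5+3/5→1. L = 2 ≈ 2.0000.
L − H = 2.0000 − 1.9230 = 0.077 bits.

0.077 bits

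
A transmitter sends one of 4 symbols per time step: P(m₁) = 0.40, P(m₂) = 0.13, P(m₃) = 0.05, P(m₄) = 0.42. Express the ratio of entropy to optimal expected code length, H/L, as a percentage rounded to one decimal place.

93.9%

Entropy H = −Σ p log₂ p ≈ 1.6532 bits.
Huffman merges: 1/20+13/100→9/50; 9/50+2/5→29/50; 21/50+29/50→1. L = 44/25 ≈ 1.7600.
Efficiency = H/L = 1.6532/1.7600 = 93.9%.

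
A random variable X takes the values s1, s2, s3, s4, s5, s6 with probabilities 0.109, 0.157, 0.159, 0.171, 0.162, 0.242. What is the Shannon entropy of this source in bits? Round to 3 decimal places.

2.546 bits

H = −Σ pᵢ log₂ pᵢ.
−0.109·log₂(0.109) = 0.3485
−0.157·log₂(0.157) = 0.4194
−0.159·log₂(0.159) = 0.4218
−0.171·log₂(0.171) = 0.4357
−0.162·log₂(0.162) = 0.4254
−0.242·log₂(0.242) = 0.4954
Sum ≈ 2.5462 → 2.546 bits.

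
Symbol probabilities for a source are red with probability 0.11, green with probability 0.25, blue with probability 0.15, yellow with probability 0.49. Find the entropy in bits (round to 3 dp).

H = −Σ pᵢ log₂ pᵢ.
−0.11·log₂(0.11) = 0.3503
−0.25·log₂(0.25) = 0.5000
−0.15·log₂(0.15) = 0.4105
−0.49·log₂(0.49) = 0.5043
Sum ≈ 1.7651 → 1.765 bits.

1.765 bits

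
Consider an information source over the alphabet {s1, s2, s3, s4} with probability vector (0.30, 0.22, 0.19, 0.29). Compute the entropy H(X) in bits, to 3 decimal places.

H = −Σ pᵢ log₂ pᵢ.
−0.30·log₂(0.30) = 0.5211
−0.22·log₂(0.22) = 0.4806
−0.19·log₂(0.19) = 0.4552
−0.29·log₂(0.29) = 0.5179
Sum ≈ 1.9748 → 1.975 bits.

1.975 bits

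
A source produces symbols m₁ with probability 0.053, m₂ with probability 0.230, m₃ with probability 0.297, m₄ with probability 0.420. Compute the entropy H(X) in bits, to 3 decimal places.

1.758 bits

H = −Σ pᵢ log₂ pᵢ.
−0.053·log₂(0.053) = 0.2246
−0.230·log₂(0.230) = 0.4877
−0.297·log₂(0.297) = 0.5202
−0.420·log₂(0.420) = 0.5256
Sum ≈ 1.7581 → 1.758 bits.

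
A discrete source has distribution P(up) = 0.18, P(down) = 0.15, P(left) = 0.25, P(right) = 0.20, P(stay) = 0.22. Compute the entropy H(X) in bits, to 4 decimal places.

H = −Σ pᵢ log₂ pᵢ.
−0.18·log₂(0.18) = 0.4453
−0.15·log₂(0.15) = 0.4105
−0.25·log₂(0.25) = 0.5000
−0.20·log₂(0.20) = 0.4644
−0.22·log₂(0.22) = 0.4806
Sum ≈ 2.3008 → 2.3008 bits.

2.3008 bits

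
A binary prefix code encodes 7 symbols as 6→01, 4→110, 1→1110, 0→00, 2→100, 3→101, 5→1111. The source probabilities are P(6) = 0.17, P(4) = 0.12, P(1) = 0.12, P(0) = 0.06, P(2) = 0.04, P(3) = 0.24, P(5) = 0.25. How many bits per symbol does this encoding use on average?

L̄ = Σ pᵢ·ℓᵢ = 0.17·2 + 0.12·3 + 0.12·4 + 0.06·2 + 0.04·3 + 0.24·3 + 0.25·4 = 3.14 bits/symbol.

3.14 bits/symbol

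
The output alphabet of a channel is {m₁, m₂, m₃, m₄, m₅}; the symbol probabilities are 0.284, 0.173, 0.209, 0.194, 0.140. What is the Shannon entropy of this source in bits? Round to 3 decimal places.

H = −Σ pᵢ log₂ pᵢ.
−0.284·log₂(0.284) = 0.5158
−0.173·log₂(0.173) = 0.4379
−0.209·log₂(0.209) = 0.4720
−0.194·log₂(0.194) = 0.4590
−0.140·log₂(0.140) = 0.3971
Sum ≈ 2.2817 → 2.282 bits.

2.282 bits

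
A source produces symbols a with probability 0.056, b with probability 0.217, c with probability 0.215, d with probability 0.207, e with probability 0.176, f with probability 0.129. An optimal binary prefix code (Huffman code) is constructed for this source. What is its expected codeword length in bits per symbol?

2.546 bits/symbol

Repeatedly combine the two least-probable nodes; the expected code length is the sum of the merged weights.
merge 7/125 + 129/1000 → 37/200
merge 22/125 + 37/200 → 361/1000
merge 207/1000 + 43/200 → 211/500
merge 217/1000 + 361/1000 → 289/500
merge 211/500 + 289/500 → 1
L = 37/200 + 361/1000 + 211/500 + 289/500 + 1 = 1273/500 = 2.546 bits/symbol.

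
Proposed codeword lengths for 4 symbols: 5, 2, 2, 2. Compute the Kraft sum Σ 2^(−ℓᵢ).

0.78125

With common denominator 2^5 = 32: Σ 2^(−ℓᵢ) = 1/32 + 8/32 + 8/32 + 8/32 = 25/32 = 0.78125.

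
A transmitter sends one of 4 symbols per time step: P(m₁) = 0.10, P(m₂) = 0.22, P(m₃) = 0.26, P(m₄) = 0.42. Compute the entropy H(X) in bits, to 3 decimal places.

H = −Σ pᵢ log₂ pᵢ.
−0.10·log₂(0.10) = 0.3322
−0.22·log₂(0.22) = 0.4806
−0.26·log₂(0.26) = 0.5053
−0.42·log₂(0.42) = 0.5256
Sum ≈ 1.8437 → 1.844 bits.

1.844 bits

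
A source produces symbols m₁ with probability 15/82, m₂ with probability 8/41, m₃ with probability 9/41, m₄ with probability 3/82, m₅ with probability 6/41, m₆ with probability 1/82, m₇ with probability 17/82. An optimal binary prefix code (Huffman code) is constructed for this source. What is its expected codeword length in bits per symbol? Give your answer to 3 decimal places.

2.622 bits/symbol

Repeatedly combine the two least-probable nodes; the expected code length is the sum of the merged weights.
merge 1/82 + 3/82 → 2/41
merge 2/41 + 6/41 → 8/41
merge 15/82 + 8/41 → 31/82
merge 8/41 + 17/82 → 33/82
merge 9/41 + 31/82 → 49/82
merge 33/82 + 49/82 → 1
L = 2/41 + 8/41 + 31/82 + 33/82 + 49/82 + 1 = 215/82 ≈ 2.622 bits/symbol.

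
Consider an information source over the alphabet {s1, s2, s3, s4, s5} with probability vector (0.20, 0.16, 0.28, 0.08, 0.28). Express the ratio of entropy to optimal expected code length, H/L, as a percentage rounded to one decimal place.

98.5%

Entropy H = −Σ p log₂ p ≈ 2.2074 bits.
Huffman merges: 2/25+4/25→6/25; 1/5+6/25→11/25; 7/25+7/25→14/25; 11/25+14/25→1. L = 56/25 ≈ 2.2400.
Efficiency = H/L = 2.2074/2.2400 = 98.5%.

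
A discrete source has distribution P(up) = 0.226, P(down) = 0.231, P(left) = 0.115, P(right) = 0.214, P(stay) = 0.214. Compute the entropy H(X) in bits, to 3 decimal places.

2.284 bits

H = −Σ pᵢ log₂ pᵢ.
−0.226·log₂(0.226) = 0.4849
−0.231·log₂(0.231) = 0.4883
−0.115·log₂(0.115) = 0.3588
−0.214·log₂(0.214) = 0.4760
−0.214·log₂(0.214) = 0.4760
Sum ≈ 2.2841 → 2.284 bits.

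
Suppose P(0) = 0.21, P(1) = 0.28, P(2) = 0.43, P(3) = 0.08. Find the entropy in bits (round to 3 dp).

1.802 bits

H = −Σ pᵢ log₂ pᵢ.
−0.21·log₂(0.21) = 0.4728
−0.28·log₂(0.28) = 0.5142
−0.43·log₂(0.43) = 0.5236
−0.08·log₂(0.08) = 0.2915
Sum ≈ 1.8021 → 1.802 bits.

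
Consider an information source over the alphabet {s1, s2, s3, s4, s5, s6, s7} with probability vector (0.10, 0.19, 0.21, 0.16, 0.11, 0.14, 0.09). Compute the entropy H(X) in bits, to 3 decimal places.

2.743 bits

H = −Σ pᵢ log₂ pᵢ.
−0.10·log₂(0.10) = 0.3322
−0.19·log₂(0.19) = 0.4552
−0.21·log₂(0.21) = 0.4728
−0.16·log₂(0.16) = 0.4230
−0.11·log₂(0.11) = 0.3503
−0.14·log₂(0.14) = 0.3971
−0.09·log₂(0.09) = 0.3127
Sum ≈ 2.7433 → 2.743 bits.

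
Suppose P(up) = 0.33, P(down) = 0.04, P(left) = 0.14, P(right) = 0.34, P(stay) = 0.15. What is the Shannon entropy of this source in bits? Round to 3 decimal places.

2.050 bits

H = −Σ pᵢ log₂ pᵢ.
−0.33·log₂(0.33) = 0.5278
−0.04·log₂(0.04) = 0.1858
−0.14·log₂(0.14) = 0.3971
−0.34·log₂(0.34) = 0.5292
−0.15·log₂(0.15) = 0.4105
Sum ≈ 2.0504 → 2.050 bits.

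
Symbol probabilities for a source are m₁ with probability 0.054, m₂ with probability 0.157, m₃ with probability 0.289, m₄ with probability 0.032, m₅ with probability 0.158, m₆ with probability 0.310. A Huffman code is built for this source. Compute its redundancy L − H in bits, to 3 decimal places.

Entropy H = −Σ p log₂ p ≈ 2.2676 bits.
Huffman merges: 4/125+27/500→43/500; 43/500+157/1000→243/1000; 79/500+243/1000→401/1000; 289/1000+31/100→599/1000; 401/1000+599/1000→1. L = 2329/1000 ≈ 2.3290.
L − H = 2.3290 − 2.2676 = 0.061 bits.

0.061 bits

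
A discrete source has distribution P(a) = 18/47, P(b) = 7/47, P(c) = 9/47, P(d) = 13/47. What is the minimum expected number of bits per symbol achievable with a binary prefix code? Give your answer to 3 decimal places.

1.957 bits/symbol

Repeatedly combine the two least-probable nodes; the expected code length is the sum of the merged weights.
merge 7/47 + 9/47 → 16/47
merge 13/47 + 16/47 → 29/47
merge 18/47 + 29/47 → 1
L = 16/47 + 29/47 + 1 = 92/47 ≈ 1.957 bits/symbol.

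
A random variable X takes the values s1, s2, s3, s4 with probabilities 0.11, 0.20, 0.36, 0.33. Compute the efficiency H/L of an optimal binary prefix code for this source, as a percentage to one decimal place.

Entropy H = −Σ p log₂ p ≈ 1.8731 bits.
Huffman merges: 11/100+1/5→31/100; 31/100+33/100→16/25; 9/25+16/25→1. L = 39/20 ≈ 1.9500.
Efficiency = H/L = 1.8731/1.9500 = 96.1%.

96.1%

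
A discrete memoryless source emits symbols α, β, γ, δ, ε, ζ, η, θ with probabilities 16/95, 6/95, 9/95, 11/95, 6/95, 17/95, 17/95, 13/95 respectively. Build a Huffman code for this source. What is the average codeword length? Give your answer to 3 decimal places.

Repeatedly combine the two least-probable nodes; the expected code length is the sum of the merged weights.
merge 6/95 + 6/95 → 12/95
merge 9/95 + 11/95 → 4/19
merge 12/95 + 13/95 → 5/19
merge 16/95 + 17/95 → 33/95
merge 17/95 + 4/19 → 37/95
merge 5/19 + 33/95 → 58/95
merge 37/95 + 58/95 → 1
L = 12/95 + 4/19 + 5/19 + 33/95 + 37/95 + 58/95 + 1 = 56/19 ≈ 2.947 bits/symbol.

2.947 bits/symbol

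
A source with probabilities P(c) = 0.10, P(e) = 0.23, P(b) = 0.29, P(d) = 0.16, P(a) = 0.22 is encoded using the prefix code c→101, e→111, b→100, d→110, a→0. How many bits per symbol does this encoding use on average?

L̄ = Σ pᵢ·ℓᵢ = 0.10·3 + 0.23·3 + 0.29·3 + 0.16·3 + 0.22·1 = 2.56 bits/symbol.

2.56 bits/symbol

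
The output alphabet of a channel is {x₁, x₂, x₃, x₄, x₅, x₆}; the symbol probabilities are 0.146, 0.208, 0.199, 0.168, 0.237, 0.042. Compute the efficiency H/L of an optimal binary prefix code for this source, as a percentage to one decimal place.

Entropy H = −Σ p log₂ p ≈ 2.4567 bits.
Huffman merges: 21/500+73/500→47/250; 21/125+47/250→89/250; 199/1000+26/125→407/1000; 237/1000+89/250→593/1000; 407/1000+593/1000→1. L = 318/125 ≈ 2.5440.
Efficiency = H/L = 2.4567/2.5440 = 96.6%.

96.6%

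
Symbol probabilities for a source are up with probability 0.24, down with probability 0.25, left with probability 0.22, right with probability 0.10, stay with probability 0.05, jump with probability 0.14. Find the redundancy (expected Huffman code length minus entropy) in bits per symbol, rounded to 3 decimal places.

0.020 bits

Entropy H = −Σ p log₂ p ≈ 2.4201 bits.
Huffman merges: 1/20+1/10→3/20; 7/50+3/20→29/100; 11/50+6/25→23/50; 1/4+29/100→27/50; 23/50+27/50→1. L = 61/25 ≈ 2.4400.
L − H = 2.4400 − 2.4201 = 0.020 bits.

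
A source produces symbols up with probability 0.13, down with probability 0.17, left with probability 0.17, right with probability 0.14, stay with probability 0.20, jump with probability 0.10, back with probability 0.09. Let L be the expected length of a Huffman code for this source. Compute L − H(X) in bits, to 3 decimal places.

Entropy H = −Σ p log₂ p ≈ 2.7582 bits.
Huffman merges: 9/100+1/10→19/100; 13/100+7/50→27/100; 17/100+17/100→17/50; 19/100+1/5→39/100; 27/100+17/50→61/100; 39/100+61/100→1. L = 14/5 ≈ 2.8000.
L − H = 2.8000 − 2.7582 = 0.042 bits.

0.042 bits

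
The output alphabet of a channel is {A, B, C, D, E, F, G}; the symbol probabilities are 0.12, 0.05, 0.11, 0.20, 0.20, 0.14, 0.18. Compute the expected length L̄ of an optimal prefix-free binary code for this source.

2.76 bits/symbol

Repeatedly combine the two least-probable nodes; the expected code length is the sum of the merged weights.
merge 1/20 + 11/100 → 4/25
merge 3/25 + 7/50 → 13/50
merge 4/25 + 9/50 → 17/50
merge 1/5 + 1/5 → 2/5
merge 13/50 + 17/50 → 3/5
merge 2/5 + 3/5 → 1
L = 4/25 + 13/50 + 17/50 + 2/5 + 3/5 + 1 = 69/25 = 2.76 bits/symbol.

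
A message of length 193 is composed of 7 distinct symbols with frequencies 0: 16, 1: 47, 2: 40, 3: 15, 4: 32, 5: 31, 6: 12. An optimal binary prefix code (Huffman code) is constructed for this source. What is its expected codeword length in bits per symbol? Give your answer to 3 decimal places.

Probabilities are the counts divided by 193.
Repeatedly combine the two least-probable nodes; the expected code length is the sum of the merged weights.
merge 12/193 + 15/193 → 27/193
merge 16/193 + 27/193 → 43/193
merge 31/193 + 32/193 → 63/193
merge 40/193 + 43/193 → 83/193
merge 47/193 + 63/193 → 110/193
merge 83/193 + 110/193 → 1
L = 27/193 + 43/193 + 63/193 + 83/193 + 110/193 + 1 = 519/193 ≈ 2.689 bits/symbol.

2.689 bits/symbol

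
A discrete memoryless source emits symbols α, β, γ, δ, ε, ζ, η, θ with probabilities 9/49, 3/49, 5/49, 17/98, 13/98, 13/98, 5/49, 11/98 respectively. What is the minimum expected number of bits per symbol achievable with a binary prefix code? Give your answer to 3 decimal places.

Repeatedly combine the two least-probable nodes; the expected code length is the sum of the merged weights.
merge 3/49 + 5/49 → 8/49
merge 5/49 + 11/98 → 3/14
merge 13/98 + 13/98 → 13/49
merge 8/49 + 17/98 → 33/98
merge 9/49 + 3/14 → 39/98
merge 13/49 + 33/98 → 59/98
merge 39/98 + 59/98 → 1
L = 8/49 + 3/14 + 13/49 + 33/98 + 39/98 + 59/98 + 1 = 146/49 ≈ 2.980 bits/symbol.

2.980 bits/symbol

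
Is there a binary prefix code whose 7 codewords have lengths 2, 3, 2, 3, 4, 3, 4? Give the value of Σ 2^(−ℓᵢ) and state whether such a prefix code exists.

1; yes

With common denominator 2^4 = 16: Σ 2^(−ℓᵢ) = 4/16 + 2/16 + 4/16 + 2/16 + 1/16 + 2/16 + 1/16 = 16/16 = 1.
Kraft's inequality requires Σ ≤ 1; here Σ = 1 ≤ 1, so such a prefix code exists.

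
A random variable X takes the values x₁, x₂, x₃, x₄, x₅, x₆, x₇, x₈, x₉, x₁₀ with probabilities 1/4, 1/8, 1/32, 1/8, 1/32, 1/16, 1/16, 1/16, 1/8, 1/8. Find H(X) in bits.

3.0625 bits

Each probability is a power of 1/2, so log₂(1/p) is an integer.
H = Σ p·log₂(1/p) = 1/4·2 + 1/8·3 + 1/32·5 + 1/8·3 + 1/32·5 + 1/16·4 + 1/16·4 + 1/16·4 + 1/8·3 + 1/8·3 = 3.0625 bits.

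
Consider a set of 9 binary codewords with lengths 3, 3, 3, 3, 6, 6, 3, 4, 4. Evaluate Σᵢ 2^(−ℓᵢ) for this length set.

0.78125

With common denominator 2^6 = 64: Σ 2^(−ℓᵢ) = 8/64 + 8/64 + 8/64 + 8/64 + 1/64 + 1/64 + 8/64 + 4/64 + 4/64 = 50/64 = 0.78125.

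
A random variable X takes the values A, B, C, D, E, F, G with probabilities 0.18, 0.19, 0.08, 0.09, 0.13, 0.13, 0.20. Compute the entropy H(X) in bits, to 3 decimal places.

2.734 bits

H = −Σ pᵢ log₂ pᵢ.
−0.18·log₂(0.18) = 0.4453
−0.19·log₂(0.19) = 0.4552
−0.08·log₂(0.08) = 0.2915
−0.09·log₂(0.09) = 0.3127
−0.13·log₂(0.13) = 0.3826
−0.13·log₂(0.13) = 0.3826
−0.20·log₂(0.20) = 0.4644
Sum ≈ 2.7344 → 2.734 bits.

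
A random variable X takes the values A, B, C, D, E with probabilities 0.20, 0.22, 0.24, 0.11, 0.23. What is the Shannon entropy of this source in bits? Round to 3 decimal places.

2.277 bits

H = −Σ pᵢ log₂ pᵢ.
−0.20·log₂(0.20) = 0.4644
−0.22·log₂(0.22) = 0.4806
−0.24·log₂(0.24) = 0.4941
−0.11·log₂(0.11) = 0.3503
−0.23·log₂(0.23) = 0.4877
Sum ≈ 2.2770 → 2.277 bits.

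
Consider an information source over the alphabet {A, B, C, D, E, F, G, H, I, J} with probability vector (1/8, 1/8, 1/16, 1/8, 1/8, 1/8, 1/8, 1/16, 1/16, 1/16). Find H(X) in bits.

3.25 bits

Each probability is a power of 1/2, so log₂(1/p) is an integer.
H = Σ p·log₂(1/p) = 1/8·3 + 1/8·3 + 1/16·4 + 1/8·3 + 1/8·3 + 1/8·3 + 1/8·3 + 1/16·4 + 1/16·4 + 1/16·4 = 3.25 bits.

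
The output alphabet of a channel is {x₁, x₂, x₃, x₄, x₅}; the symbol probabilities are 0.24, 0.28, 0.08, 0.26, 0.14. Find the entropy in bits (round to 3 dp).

H = −Σ pᵢ log₂ pᵢ.
−0.24·log₂(0.24) = 0.4941
−0.28·log₂(0.28) = 0.5142
−0.08·log₂(0.08) = 0.2915
−0.26·log₂(0.26) = 0.5053
−0.14·log₂(0.14) = 0.3971
Sum ≈ 2.2023 → 2.202 bits.

2.202 bits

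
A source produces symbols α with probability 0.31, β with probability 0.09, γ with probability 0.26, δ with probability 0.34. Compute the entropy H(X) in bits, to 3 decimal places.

1.871 bits

H = −Σ pᵢ log₂ pᵢ.
−0.31·log₂(0.31) = 0.5238
−0.09·log₂(0.09) = 0.3127
−0.26·log₂(0.26) = 0.5053
−0.34·log₂(0.34) = 0.5292
Sum ≈ 1.8709 → 1.871 bits.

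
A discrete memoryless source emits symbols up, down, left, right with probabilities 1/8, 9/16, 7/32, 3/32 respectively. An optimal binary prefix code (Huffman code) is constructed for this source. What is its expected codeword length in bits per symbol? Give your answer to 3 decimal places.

Repeatedly combine the two least-probable nodes; the expected code length is the sum of the merged weights.
merge 3/32 + 1/8 → 7/32
merge 7/32 + 7/32 → 7/16
merge 7/16 + 9/16 → 1
L = 7/32 + 7/16 + 1 = 53/32 ≈ 1.656 bits/symbol.

1.656 bits/symbol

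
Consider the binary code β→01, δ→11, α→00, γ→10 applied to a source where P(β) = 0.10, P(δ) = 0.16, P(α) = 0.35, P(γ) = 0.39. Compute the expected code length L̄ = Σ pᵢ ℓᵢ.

2 bits/symbol

L̄ = Σ pᵢ·ℓᵢ = 0.10·2 + 0.16·2 + 0.35·2 + 0.39·2 = 2 bits/symbol.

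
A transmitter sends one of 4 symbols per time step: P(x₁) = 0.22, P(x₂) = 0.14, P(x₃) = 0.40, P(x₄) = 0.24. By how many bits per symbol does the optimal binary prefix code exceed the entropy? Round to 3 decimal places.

0.059 bits

Entropy H = −Σ p log₂ p ≈ 1.9006 bits.
Huffman merges: 7/50+11/50→9/25; 6/25+9/25→3/5; 2/5+3/5→1. L = 49/25 ≈ 1.9600.
L − H = 1.9600 − 1.9006 = 0.059 bits.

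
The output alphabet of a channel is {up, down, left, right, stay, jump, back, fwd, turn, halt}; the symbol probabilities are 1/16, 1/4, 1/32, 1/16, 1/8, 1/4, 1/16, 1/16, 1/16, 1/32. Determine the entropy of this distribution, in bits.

2.9375 bits

Each probability is a power of 1/2, so log₂(1/p) is an integer.
H = Σ p·log₂(1/p) = 1/16·4 + 1/4·2 + 1/32·5 + 1/16·4 + 1/8·3 + 1/4·2 + 1/16·4 + 1/16·4 + 1/16·4 + 1/32·5 = 2.9375 bits.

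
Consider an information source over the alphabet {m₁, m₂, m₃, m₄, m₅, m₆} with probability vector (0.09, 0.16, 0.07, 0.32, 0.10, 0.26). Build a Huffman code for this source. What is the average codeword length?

2.42 bits/symbol

Repeatedly combine the two least-probable nodes; the expected code length is the sum of the merged weights.
merge 7/100 + 9/100 → 4/25
merge 1/10 + 4/25 → 13/50
merge 4/25 + 13/50 → 21/50
merge 13/50 + 8/25 → 29/50
merge 21/50 + 29/50 → 1
L = 4/25 + 13/50 + 21/50 + 29/50 + 1 = 121/50 = 2.42 bits/symbol.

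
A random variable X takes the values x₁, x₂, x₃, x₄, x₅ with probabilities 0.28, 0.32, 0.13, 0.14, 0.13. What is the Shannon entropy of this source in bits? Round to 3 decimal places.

2.203 bits

H = −Σ pᵢ log₂ pᵢ.
−0.28·log₂(0.28) = 0.5142
−0.32·log₂(0.32) = 0.5260
−0.13·log₂(0.13) = 0.3826
−0.14·log₂(0.14) = 0.3971
−0.13·log₂(0.13) = 0.3826
Sum ≈ 2.2027 → 2.203 bits.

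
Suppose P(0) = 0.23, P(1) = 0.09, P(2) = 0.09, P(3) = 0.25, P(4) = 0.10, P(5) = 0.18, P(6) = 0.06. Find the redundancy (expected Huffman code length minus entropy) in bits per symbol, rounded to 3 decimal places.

0.036 bits

Entropy H = −Σ p log₂ p ≈ 2.6340 bits.
Huffman merges: 3/50+9/100→3/20; 9/100+1/10→19/100; 3/20+9/50→33/100; 19/100+23/100→21/50; 1/4+33/100→29/50; 21/50+29/50→1. L = 267/100 ≈ 2.6700.
L − H = 2.6700 − 2.6340 = 0.036 bits.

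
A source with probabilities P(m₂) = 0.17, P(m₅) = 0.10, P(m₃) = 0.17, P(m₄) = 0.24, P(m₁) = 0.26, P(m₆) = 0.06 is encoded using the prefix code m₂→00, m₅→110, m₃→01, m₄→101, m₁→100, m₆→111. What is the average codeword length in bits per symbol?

2.66 bits/symbol

L̄ = Σ pᵢ·ℓᵢ = 0.17·2 + 0.10·3 + 0.17·2 + 0.24·3 + 0.26·3 + 0.06·3 = 2.66 bits/symbol.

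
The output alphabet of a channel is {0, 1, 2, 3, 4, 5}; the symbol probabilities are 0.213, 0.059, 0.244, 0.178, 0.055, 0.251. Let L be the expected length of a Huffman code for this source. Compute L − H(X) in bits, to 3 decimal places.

0.019 bits

Entropy H = −Σ p log₂ p ≈ 2.3866 bits.
Huffman merges: 11/200+59/1000→57/500; 57/500+89/500→73/250; 213/1000+61/250→457/1000; 251/1000+73/250→543/1000; 457/1000+543/1000→1. L = 1203/500 ≈ 2.4060.
L − H = 2.4060 − 2.3866 = 0.019 bits.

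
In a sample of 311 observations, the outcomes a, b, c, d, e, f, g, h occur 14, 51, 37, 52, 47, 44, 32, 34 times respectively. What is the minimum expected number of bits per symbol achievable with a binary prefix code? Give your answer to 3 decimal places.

Probabilities are the counts divided by 311.
Repeatedly combine the two least-probable nodes; the expected code length is the sum of the merged weights.
merge 14/311 + 32/311 → 46/311
merge 34/311 + 37/311 → 71/311
merge 44/311 + 46/311 → 90/311
merge 47/311 + 51/311 → 98/311
merge 52/311 + 71/311 → 123/311
merge 90/311 + 98/311 → 188/311
merge 123/311 + 188/311 → 1
L = 46/311 + 71/311 + 90/311 + 98/311 + 123/311 + 188/311 + 1 = 927/311 ≈ 2.981 bits/symbol.

2.981 bits/symbol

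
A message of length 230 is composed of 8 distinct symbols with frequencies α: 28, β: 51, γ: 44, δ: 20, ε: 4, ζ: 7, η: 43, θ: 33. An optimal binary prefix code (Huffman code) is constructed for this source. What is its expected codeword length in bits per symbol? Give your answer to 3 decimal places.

2.770 bits/symbol

Probabilities are the counts divided by 230.
Repeatedly combine the two least-probable nodes; the expected code length is the sum of the merged weights.
merge 2/115 + 7/230 → 11/230
merge 11/230 + 2/23 → 31/230
merge 14/115 + 31/230 → 59/230
merge 33/230 + 43/230 → 38/115
merge 22/115 + 51/230 → 19/46
merge 59/230 + 38/115 → 27/46
merge 19/46 + 27/46 → 1
L = 11/230 + 31/230 + 59/230 + 38/115 + 19/46 + 27/46 + 1 = 637/230 ≈ 2.770 bits/symbol.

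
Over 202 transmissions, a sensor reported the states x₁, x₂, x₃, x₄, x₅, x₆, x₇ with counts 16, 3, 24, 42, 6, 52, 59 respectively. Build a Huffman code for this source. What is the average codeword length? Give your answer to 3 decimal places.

Probabilities are the counts divided by 202.
Repeatedly combine the two least-probable nodes; the expected code length is the sum of the merged weights.
merge 3/202 + 3/101 → 9/202
merge 9/202 + 8/101 → 25/202
merge 12/101 + 25/202 → 49/202
merge 21/101 + 49/202 → 91/202
merge 26/101 + 59/202 → 111/202
merge 91/202 + 111/202 → 1
L = 9/202 + 25/202 + 49/202 + 91/202 + 111/202 + 1 = 487/202 ≈ 2.411 bits/symbol.

2.411 bits/symbol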